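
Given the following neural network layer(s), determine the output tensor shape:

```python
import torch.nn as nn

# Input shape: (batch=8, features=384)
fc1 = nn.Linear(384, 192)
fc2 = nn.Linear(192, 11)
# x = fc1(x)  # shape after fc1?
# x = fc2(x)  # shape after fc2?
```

Input: (8, 384) -> after fc1: (8, 192) -> Output: (8, 11)

Answer: (8, 11)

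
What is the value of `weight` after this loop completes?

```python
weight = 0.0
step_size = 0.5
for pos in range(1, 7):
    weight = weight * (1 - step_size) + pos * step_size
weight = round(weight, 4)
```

Moving average with lr=0.5
`weight` takes the values: 0.0 → 0.5 → 1.25 → 2.125 → 3.0625 → 4.03125 → 5.015625 → 5.0156

Answer: 5.0156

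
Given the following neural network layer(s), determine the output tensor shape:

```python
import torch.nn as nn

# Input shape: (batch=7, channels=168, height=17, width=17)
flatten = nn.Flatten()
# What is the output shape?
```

Input: (7, 168, 17, 17) -> Output: (7, 48552)

Answer: (7, 48552)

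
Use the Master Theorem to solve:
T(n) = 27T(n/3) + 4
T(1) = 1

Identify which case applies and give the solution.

a=27, b=3, f(n)=4. log_3(27) = 3. Since c=0 < 3, Case 1 applies: T(n) = Θ(n^log_b(a)) = O(n^3).

Answer: O(n^3) - Case 1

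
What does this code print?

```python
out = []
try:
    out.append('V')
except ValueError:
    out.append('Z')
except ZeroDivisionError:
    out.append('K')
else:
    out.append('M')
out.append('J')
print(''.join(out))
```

Execution trace: 'V' (try body, no exception) → 'M' (else) → 'J' (after the try/except). Output: VMJ

Answer: VMJ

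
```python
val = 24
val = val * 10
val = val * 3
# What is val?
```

Trace:
`val = 24` → val = 24
`val = val * 10` → val = 240
`val = val * 3` → val = 720
So val = 720

Answer: 720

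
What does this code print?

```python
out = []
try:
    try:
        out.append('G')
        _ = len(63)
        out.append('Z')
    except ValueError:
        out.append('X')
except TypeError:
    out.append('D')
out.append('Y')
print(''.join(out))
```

Execution trace: 'G' (inner try body) → 'D' (outer except TypeError) → 'Y' (after the try/except). Output: GDY

Answer: GDY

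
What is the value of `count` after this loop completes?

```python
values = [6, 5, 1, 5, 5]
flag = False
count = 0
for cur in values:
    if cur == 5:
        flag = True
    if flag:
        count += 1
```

Count elements after first 5 in [6, 5, 1, 5, 5]
`count` takes the values: 0 → 1 → 2 → 3 → 4

Answer: 4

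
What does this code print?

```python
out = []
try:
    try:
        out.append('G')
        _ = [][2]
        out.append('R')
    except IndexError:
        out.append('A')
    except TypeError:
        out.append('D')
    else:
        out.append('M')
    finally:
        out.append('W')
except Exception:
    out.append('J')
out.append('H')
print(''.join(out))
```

Execution trace: 'G' (inner try body) → 'A' (inner except IndexError) → 'W' (inner finally) → 'H' (after the try/except). Output: GAWH

Answer: GAWH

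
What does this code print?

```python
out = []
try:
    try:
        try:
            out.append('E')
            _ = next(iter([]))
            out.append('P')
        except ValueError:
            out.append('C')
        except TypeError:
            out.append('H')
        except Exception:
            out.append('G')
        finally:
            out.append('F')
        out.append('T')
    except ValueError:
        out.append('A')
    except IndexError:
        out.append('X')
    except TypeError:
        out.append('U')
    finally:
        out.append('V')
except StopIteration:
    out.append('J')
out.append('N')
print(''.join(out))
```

Execution trace: 'E' (inner try body) → 'G' (inner except Exception) → 'F' (inner finally) → 'T' (try body, no exception) → 'V' (finally) → 'N' (after the try/except). Output: EGFTVN

Answer: EGFTVN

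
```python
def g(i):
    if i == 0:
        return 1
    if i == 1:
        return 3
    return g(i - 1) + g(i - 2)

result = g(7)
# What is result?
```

Build up from base cases: g(0)=1, g(1)=3, g(2)=4, g(3)=7, g(4)=11, g(5)=18, g(6)=29, ..., g(7)=47

Answer: 47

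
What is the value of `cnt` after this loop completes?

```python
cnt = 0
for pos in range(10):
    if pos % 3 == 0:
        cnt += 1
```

Count numbers divisible by 3 in range(10)
`cnt` takes the values: 0 → 1 → 2 → 3 → 4

Answer: 4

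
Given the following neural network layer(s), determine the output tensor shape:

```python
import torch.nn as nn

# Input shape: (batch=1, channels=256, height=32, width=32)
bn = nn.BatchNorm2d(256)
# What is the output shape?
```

Input: (1, 256, 32, 32) -> Output: (1, 256, 32, 32)

Answer: (1, 256, 32, 32)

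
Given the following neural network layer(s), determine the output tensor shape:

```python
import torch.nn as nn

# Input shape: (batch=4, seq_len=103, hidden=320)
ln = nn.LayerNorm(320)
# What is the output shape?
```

Input: (4, 103, 320) -> Output: (4, 103, 320)

Answer: (4, 103, 320)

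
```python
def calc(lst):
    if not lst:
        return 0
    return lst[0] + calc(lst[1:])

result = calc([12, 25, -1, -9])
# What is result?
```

12 + 25 + (-1) + (-9) + 0 = 27

Answer: 27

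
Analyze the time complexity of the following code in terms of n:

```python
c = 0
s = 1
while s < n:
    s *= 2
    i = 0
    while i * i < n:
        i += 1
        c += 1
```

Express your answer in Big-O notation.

Each loop level contributes: log n × √n. Multiplying the contributions gives O(√n log n).

Answer: O(√n log n)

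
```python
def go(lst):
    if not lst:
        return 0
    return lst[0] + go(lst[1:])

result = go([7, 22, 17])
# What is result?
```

7 + 22 + 17 + 0 = 46

Answer: 46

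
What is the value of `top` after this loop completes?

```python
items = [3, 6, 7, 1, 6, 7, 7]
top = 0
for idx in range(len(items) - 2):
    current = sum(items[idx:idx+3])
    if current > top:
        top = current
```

Max sum of 3-element window in [3, 6, 7, 1, 6, 7, 7]
`top` takes the values: 0 → 16 → 20

Answer: 20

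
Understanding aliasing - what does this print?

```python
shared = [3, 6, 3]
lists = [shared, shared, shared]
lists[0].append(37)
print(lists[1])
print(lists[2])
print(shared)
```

Key concept: list of same reference.
Step by step:
`shared = [3, 6, 3]` → shared = [3, 6, 3]
`lists = [shared, shared, shared]` → lists = [[3, 6, 3], [3, 6, 3], [3, 6, 3]]
`lists[0].append(37)` → shared = [3, 6, 3, 37]; lists = [[3, 6, 3, 37], [3, 6, 3, 37], [3, 6, 3, 37]]
`print(lists[1])` → prints [3, 6, 3, 37]
`print(lists[2])` → prints [3, 6, 3, 37]
`print(shared)` → prints [3, 6, 3, 37]

Answer:
[3, 6, 3, 37]
[3, 6, 3, 37]
[3, 6, 3, 37]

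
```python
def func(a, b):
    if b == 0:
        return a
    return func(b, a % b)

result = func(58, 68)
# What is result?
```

func(58, 68) -> func(68, 58) -> func(58, 10) -> func(10, 8) -> func(8, 2) -> func(2, 0) -> 2

Answer: 2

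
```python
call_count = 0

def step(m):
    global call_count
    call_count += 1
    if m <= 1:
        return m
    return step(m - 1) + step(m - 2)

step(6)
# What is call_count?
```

Calls(m) = 1 + Calls(m-1) + Calls(m-2); Calls(0)=Calls(1)=1. For m=6 this gives 25.

Answer: 25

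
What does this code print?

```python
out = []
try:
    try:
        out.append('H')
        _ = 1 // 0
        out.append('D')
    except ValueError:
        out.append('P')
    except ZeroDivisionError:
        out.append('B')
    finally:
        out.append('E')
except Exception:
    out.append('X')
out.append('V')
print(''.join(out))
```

Execution trace: 'H' (inner try body) → 'B' (inner except ZeroDivisionError) → 'E' (inner finally) → 'V' (after the try/except). Output: HBEV

Answer: HBEV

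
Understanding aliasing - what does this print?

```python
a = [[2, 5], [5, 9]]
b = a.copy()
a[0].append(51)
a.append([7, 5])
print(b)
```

Key concept: shallow copy with nested lists.
Step by step:
`a = [[2, 5], [5, 9]]` → a = [[2, 5], [5, 9]]
`b = a.copy()` → b = [[2, 5], [5, 9]]
`a[0].append(51)` → a = [[2, 5, 51], [5, 9]]; b = [[2, 5, 51], [5, 9]]
`a.append([7, 5])` → a = [[2, 5, 51], [5, 9], [7, 5]]
`print(b)` → prints [[2, 5, 51], [5, 9]]

Answer: [[2, 5, 51], [5, 9]]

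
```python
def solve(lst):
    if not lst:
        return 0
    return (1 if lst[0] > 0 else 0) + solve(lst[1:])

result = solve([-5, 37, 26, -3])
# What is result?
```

Count of positive elements in [-5, 37, 26, -3] = 2

Answer: 2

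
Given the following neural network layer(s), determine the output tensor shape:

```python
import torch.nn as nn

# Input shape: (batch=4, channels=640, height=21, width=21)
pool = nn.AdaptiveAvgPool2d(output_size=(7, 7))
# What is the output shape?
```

Input: (4, 640, 21, 21) -> Output: (4, 640, 7, 7)

Answer: (4, 640, 7, 7)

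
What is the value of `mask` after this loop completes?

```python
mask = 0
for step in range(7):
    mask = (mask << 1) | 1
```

Build 7 consecutive 1-bits: 0b1111111
`mask` takes the values: 0 → 1 → 3 → 7 → 15 → 31 → 63 → 127

Answer: 127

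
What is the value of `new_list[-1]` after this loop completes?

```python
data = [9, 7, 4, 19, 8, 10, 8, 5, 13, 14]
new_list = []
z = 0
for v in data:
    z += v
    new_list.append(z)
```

Cumulative sum ends at 97
`new_list` takes the values: [] → [9] → [9, 16] → [9, 16, 20] → [9, 16, 20, 39] → [9, 16, 20, 39, 47] → [9, 16, 20, 39, 47, 57] → [9, 16, 20, 39, 47, 57, 65] → [9, 16, 20, 39, 47, 57, 65, 70] → [9, 16, 20, 39, 47, 57, 65, 70, 83] → [9, 16, 20, 39, 47, 57, 65, 70, 83, 97]
So `new_list[-1]` = 97

Answer: 97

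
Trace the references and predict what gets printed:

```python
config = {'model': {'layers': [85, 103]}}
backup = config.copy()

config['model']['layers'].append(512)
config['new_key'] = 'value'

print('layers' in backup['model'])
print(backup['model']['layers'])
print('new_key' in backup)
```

Key concept: shallow copy gotcha with nested dict.
Step by step:
`config = {'model': {'layers': [85, 103]}}` → config = {'model': {'layers': [85, 103]}}
`backup = config.copy()` → backup = {'model': {'layers': [85, 103]}}
`config['model']['layers'].append(512)` → config = {'model': {'layers': [85, 103, 512]}}; backup = {'model': {'layers': [85, 103, 512]}}
`config['new_key'] = 'value'` → config = {'model': {'layers': [85, 103, 512]}, 'new_key': 'value'}
`print('layers' in backup['model'])` → prints True
`print(backup['model']['layers'])` → prints [85, 103, 512]
`print('new_key' in backup)` → prints False

Answer:
True
[85, 103, 512]
False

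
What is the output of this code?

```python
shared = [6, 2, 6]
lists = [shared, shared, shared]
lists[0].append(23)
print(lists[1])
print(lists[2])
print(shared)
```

Key concept: list of same reference.
Step by step:
`shared = [6, 2, 6]` → shared = [6, 2, 6]
`lists = [shared, shared, shared]` → lists = [[6, 2, 6], [6, 2, 6], [6, 2, 6]]
`lists[0].append(23)` → shared = [6, 2, 6, 23]; lists = [[6, 2, 6, 23], [6, 2, 6, 23], [6, 2, 6, 23]]
`print(lists[1])` → prints [6, 2, 6, 23]
`print(lists[2])` → prints [6, 2, 6, 23]
`print(shared)` → prints [6, 2, 6, 23]

Answer:
[6, 2, 6, 23]
[6, 2, 6, 23]
[6, 2, 6, 23]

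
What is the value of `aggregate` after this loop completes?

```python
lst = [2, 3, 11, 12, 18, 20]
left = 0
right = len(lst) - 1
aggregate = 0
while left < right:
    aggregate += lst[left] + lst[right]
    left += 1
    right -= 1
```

Sum of pairs from ends
`aggregate` takes the values: 0 → 22 → 43 → 66

Answer: 66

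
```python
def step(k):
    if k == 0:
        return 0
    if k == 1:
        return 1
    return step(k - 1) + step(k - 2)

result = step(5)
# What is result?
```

Build up from base cases: step(0)=0, step(1)=1, step(2)=1, step(3)=2, step(4)=3, step(5)=5

Answer: 5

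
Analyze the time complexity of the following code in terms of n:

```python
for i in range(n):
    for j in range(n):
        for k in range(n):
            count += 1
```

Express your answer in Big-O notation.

This is Triple nested loop. Time complexity: O(n³).

Answer: O(n³)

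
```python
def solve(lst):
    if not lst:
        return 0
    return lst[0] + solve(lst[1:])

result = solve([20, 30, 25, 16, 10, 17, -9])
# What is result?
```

20 + 30 + 25 + 16 + 10 + 17 + (-9) + 0 = 109

Answer: 109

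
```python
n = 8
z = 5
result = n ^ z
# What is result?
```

Trace:
`n = 8` → n = 8
`z = 5` → z = 5
`result = n ^ z` → result = 13
So result = 13

Answer: 13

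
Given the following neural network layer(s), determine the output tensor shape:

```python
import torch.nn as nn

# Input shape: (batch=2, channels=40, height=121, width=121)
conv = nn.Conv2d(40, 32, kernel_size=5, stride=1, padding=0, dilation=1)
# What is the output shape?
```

Input: (2, 40, 121, 121) -> Output: (2, 32, 117, 117)

Answer: (2, 32, 117, 117)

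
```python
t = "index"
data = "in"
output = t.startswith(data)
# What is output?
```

Trace:
`t = "index"` → t = 'index'
`data = "in"` → data = 'in'
`output = t.startswith(data)` → output = True
So output = True

Answer: True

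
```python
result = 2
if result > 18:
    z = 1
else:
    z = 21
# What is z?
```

Trace:
`result = 2` → result = 2
`if result > 18: ...` → result > 18 is False, take else branch → z = 21
So z = 21

Answer: 21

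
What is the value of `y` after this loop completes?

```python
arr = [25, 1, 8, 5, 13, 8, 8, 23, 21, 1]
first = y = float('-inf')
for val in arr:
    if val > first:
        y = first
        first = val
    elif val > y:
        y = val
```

Second largest (with repeats) in [25, 1, 8, 5, 13, 8, 8, 23, 21, 1]
`y` takes the values: -inf → 1 → 8 → 13 → 23

Answer: 23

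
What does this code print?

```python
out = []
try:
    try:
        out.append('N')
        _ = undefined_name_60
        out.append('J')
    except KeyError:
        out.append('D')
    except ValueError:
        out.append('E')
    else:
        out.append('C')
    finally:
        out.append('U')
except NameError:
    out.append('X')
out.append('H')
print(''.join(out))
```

Execution trace: 'N' (try body) → 'U' (finally) → 'X' (outer except NameError) → 'H' (after the try/except). Output: NUXH

Answer: NUXH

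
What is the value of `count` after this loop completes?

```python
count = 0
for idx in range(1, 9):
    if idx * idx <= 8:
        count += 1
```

Count numbers where idx² ≤ 8
`count` takes the values: 0 → 1 → 2

Answer: 2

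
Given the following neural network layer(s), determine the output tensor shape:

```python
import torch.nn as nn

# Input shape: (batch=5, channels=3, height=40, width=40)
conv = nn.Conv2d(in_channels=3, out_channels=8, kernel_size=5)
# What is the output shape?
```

Input: (5, 3, 40, 40) -> Output: (5, 8, 36, 36)

Answer: (5, 8, 36, 36)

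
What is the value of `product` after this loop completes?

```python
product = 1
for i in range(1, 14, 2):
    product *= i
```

Product of 1, 3, 5, ... up to 13
`product` takes the values: 1 → 3 → 15 → 105 → 945 → 10395 → 135135

Answer: 135135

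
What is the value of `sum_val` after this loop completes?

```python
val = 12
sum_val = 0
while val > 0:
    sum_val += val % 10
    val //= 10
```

Sum digits of 12
`sum_val` takes the values: 0 → 2 → 3

Answer: 3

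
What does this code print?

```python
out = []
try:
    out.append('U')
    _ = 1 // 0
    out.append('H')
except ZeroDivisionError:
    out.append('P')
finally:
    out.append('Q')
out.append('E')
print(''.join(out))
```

Execution trace: 'U' (try body) → 'P' (except ZeroDivisionError) → 'Q' (finally) → 'E' (after the try/except). Output: UPQE

Answer: UPQE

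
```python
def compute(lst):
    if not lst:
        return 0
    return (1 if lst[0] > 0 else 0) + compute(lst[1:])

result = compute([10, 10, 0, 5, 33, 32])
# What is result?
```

Count of positive elements in [10, 10, 0, 5, 33, 32] = 5

Answer: 5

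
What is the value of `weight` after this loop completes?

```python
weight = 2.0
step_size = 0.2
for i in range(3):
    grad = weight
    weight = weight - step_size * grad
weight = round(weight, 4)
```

Gradient descent: w = 2.0 * (1 - 0.2)^3
`weight` takes the values: 2.0 → 1.6 → 1.28 → 1.024

Answer: 1.024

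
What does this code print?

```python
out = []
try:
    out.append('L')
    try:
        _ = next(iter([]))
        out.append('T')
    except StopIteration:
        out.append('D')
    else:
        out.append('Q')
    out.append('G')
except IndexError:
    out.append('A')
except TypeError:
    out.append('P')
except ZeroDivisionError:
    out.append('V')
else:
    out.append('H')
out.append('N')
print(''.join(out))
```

Execution trace: 'L' (try body) → 'D' (inner except StopIteration) → 'G' (try body, no exception) → 'H' (else) → 'N' (after the try/except). Output: LDGHN

Answer: LDGHN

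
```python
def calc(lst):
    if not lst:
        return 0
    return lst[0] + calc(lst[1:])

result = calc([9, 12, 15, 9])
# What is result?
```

9 + 12 + 15 + 9 + 0 = 45

Answer: 45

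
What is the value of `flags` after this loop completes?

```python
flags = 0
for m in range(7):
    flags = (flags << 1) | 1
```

Build 7 consecutive 1-bits: 0b1111111
`flags` takes the values: 0 → 1 → 3 → 7 → 15 → 31 → 63 → 127

Answer: 127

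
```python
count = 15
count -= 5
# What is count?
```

Trace:
`count = 15` → count = 15
`count -= 5` → count = 10
So count = 10

Answer: 10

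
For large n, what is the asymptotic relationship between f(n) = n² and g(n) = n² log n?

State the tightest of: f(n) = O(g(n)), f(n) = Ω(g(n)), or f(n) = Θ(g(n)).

n² vs n² log n: f(n) = O(g(n)) but not Ω(g(n)) — n² log n grows strictly faster than n².

Answer: f(n) = O(g(n)) but not Ω(g(n)) — n² log n grows strictly faster than n².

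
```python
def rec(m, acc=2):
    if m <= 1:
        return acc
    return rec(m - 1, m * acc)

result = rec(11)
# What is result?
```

Accumulator trace (n, acc): (11, 2) -> (10, 22) -> (9, 220) -> (8, 1980) -> (7, 15840) -> (6, 110880) -> (5, 665280) -> (4, 3326400) -> (3, 13305600) -> (2, 39916800) -> (1, 79833600) -> return 79833600

Answer: 79833600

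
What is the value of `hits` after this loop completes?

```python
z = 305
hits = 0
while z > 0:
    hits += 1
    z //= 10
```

Count digits by repeated division by 10
`hits` takes the values: 0 → 1 → 2 → 3

Answer: 3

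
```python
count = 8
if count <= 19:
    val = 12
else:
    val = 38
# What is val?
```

Trace:
`count = 8` → count = 8
`if count <= 19: ...` → count <= 19 is True → val = 12
So val = 12

Answer: 12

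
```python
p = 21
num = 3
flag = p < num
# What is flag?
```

Trace:
`p = 21` → p = 21
`num = 3` → num = 3
`flag = p < num` → flag = False
So flag = False

Answer: False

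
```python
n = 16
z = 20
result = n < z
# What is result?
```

Trace:
`n = 16` → n = 16
`z = 20` → z = 20
`result = n < z` → result = True
So result = True

Answer: True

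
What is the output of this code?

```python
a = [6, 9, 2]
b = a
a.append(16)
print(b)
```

Key concept: basic list aliasing.
Step by step:
`a = [6, 9, 2]` → a = [6, 9, 2]
`b = a` → b = [6, 9, 2] (same object as a)
`a.append(16)` → a = [6, 9, 2, 16] (same object as b); b = [6, 9, 2, 16] (same object as a)
`print(b)` → prints [6, 9, 2, 16]

Answer: [6, 9, 2, 16]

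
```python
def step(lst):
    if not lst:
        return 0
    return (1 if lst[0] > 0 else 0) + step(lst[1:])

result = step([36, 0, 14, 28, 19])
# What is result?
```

Count of positive elements in [36, 0, 14, 28, 19] = 4

Answer: 4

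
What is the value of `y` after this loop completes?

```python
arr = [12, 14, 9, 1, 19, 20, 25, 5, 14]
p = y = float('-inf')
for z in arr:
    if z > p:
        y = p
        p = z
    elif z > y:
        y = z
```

Second largest (with repeats) in [12, 14, 9, 1, 19, 20, 25, 5, 14]
`y` takes the values: -inf → 12 → 14 → 19 → 20

Answer: 20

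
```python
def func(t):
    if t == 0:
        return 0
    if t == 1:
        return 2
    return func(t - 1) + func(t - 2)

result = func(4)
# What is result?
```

Build up from base cases: func(0)=0, func(1)=2, func(2)=2, func(3)=4, func(4)=6

Answer: 6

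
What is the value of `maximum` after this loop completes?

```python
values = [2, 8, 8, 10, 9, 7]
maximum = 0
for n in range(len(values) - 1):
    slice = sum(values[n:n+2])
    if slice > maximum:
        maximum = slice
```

Max sum of 2-element window in [2, 8, 8, 10, 9, 7]
`maximum` takes the values: 0 → 10 → 16 → 18 → 19

Answer: 19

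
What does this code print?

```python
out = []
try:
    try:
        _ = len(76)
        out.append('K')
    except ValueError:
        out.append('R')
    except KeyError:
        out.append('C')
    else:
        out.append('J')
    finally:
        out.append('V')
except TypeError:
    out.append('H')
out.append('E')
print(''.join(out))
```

Execution trace: 'V' (finally) → 'H' (outer except TypeError) → 'E' (after the try/except). Output: VHE

Answer: VHE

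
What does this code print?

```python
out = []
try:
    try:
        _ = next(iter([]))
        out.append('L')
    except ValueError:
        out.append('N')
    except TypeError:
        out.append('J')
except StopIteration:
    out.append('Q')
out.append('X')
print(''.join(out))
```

Execution trace: 'Q' (outer except StopIteration) → 'X' (after the try/except). Output: QX

Answer: QX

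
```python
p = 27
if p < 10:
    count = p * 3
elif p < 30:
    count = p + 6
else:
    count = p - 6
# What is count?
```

Trace:
`p = 27` → p = 27
`if p < 10: ...` → p < 10 is False, p < 30 is True → count = 33
So count = 33

Answer: 33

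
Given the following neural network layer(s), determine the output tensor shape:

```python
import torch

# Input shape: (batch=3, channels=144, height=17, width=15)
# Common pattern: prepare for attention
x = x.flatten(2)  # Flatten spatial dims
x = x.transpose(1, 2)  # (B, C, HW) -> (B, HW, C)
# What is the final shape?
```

Input: (3, 144, 17, 15) -> after flatten(2): (3, 144, 255) -> Output: (3, 255, 144)

Answer: (3, 255, 144)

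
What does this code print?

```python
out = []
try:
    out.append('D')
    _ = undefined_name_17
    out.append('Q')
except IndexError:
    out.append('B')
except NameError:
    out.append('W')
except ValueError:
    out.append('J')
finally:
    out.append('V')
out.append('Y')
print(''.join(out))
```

Execution trace: 'D' (try body) → 'W' (except NameError) → 'V' (finally) → 'Y' (after the try/except). Output: DWVY

Answer: DWVY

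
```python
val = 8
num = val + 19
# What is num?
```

Trace:
`val = 8` → val = 8
`num = val + 19` → num = 27
So num = 27

Answer: 27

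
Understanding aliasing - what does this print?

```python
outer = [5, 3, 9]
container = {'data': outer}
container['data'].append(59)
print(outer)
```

Key concept: dict holds reference to list.
Step by step:
`outer = [5, 3, 9]` → outer = [5, 3, 9]
`container = {'data': outer}` → container = {'data': [5, 3, 9]}
`container['data'].append(59)` → outer = [5, 3, 9, 59]; container = {'data': [5, 3, 9, 59]}
`print(outer)` → prints [5, 3, 9, 59]

Answer: [5, 3, 9, 59]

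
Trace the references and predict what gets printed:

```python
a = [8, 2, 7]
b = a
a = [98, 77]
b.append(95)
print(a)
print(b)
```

Key concept: rebinding vs mutation: a is rebound to a new list, b still points at the original.
Step by step:
`a = [8, 2, 7]` → a = [8, 2, 7]
`b = a` → b = [8, 2, 7] (same object as a)
`a = [98, 77]` → a = [98, 77]
`b.append(95)` → b = [8, 2, 7, 95]
`print(a)` → prints [98, 77]
`print(b)` → prints [8, 2, 7, 95]

Answer:
[98, 77]
[8, 2, 7, 95]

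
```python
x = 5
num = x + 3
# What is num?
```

Trace:
`x = 5` → x = 5
`num = x + 3` → num = 8
So num = 8

Answer: 8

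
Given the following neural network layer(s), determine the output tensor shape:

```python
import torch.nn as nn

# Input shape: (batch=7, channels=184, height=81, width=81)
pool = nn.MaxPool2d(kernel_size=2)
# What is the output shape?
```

Input: (7, 184, 81, 81) -> Output: (7, 184, 40, 40)

Answer: (7, 184, 40, 40)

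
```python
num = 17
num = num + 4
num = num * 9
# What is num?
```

Trace:
`num = 17` → num = 17
`num = num + 4` → num = 21
`num = num * 9` → num = 189
So num = 189

Answer: 189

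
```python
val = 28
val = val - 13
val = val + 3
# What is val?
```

Trace:
`val = 28` → val = 28
`val = val - 13` → val = 15
`val = val + 3` → val = 18
So val = 18

Answer: 18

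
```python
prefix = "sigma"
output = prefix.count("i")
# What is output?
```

Trace:
`prefix = "sigma"` → prefix = 'sigma'
`output = prefix.count("i")` → output = 1
So output = 1

Answer: 1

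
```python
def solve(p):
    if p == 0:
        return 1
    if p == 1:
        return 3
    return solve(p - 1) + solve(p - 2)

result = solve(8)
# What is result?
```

Build up from base cases: solve(0)=1, solve(1)=3, solve(2)=4, solve(3)=7, solve(4)=11, solve(5)=18, solve(6)=29, ..., solve(8)=76

Answer: 76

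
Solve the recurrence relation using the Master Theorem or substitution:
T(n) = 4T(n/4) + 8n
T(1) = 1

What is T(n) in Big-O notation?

By Master Theorem: a=4, b=4, f(n)=8n. Since log_4(4) = 1 and f(n) = Θ(n^1), Case 2 applies. T(n) = O(n log n).

Answer: O(n log n)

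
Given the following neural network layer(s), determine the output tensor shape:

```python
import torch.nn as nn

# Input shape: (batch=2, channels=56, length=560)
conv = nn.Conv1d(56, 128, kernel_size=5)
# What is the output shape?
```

Input: (2, 56, 560) -> Output: (2, 128, 556)

Answer: (2, 128, 556)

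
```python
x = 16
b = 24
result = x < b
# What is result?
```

Trace:
`x = 16` → x = 16
`b = 24` → b = 24
`result = x < b` → result = True
So result = True

Answer: True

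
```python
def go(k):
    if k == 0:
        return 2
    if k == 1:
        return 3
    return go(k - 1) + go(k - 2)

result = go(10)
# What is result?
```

Build up from base cases: go(0)=2, go(1)=3, go(2)=5, go(3)=8, go(4)=13, go(5)=21, go(6)=34, ..., go(10)=233

Answer: 233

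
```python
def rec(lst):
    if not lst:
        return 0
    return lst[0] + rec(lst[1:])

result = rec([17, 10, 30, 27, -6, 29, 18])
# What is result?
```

17 + 10 + 30 + 27 + (-6) + 29 + 18 + 0 = 125

Answer: 125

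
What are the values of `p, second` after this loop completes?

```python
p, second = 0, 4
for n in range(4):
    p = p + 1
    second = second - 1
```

p goes 0→4, second goes 4→0
`p, second` takes the values: (0, 4) → (1, 4) → (1, 3) → (2, 3) → (2, 2) → (3, 2) → (3, 1) → (4, 1) → (4, 0)

Answer: 4, 0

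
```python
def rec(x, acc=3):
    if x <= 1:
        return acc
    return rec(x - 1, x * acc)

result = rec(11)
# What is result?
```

Accumulator trace (n, acc): (11, 3) -> (10, 33) -> (9, 330) -> (8, 2970) -> (7, 23760) -> (6, 166320) -> (5, 997920) -> (4, 4989600) -> (3, 19958400) -> (2, 59875200) -> (1, 119750400) -> return 119750400

Answer: 119750400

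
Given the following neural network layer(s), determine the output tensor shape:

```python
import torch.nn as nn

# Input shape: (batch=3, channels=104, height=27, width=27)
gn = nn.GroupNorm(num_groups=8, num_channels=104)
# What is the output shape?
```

Input: (3, 104, 27, 27) -> Output: (3, 104, 27, 27)

Answer: (3, 104, 27, 27)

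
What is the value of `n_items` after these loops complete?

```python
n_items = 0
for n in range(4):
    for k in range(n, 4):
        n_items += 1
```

Upper triangle: 4 + 3 + ... + 1
`n_items` takes the values: 0 → 1 → 2 → 3 → 4 → 5 → 6 → 7 → 8 → 9 → 10

Answer: 10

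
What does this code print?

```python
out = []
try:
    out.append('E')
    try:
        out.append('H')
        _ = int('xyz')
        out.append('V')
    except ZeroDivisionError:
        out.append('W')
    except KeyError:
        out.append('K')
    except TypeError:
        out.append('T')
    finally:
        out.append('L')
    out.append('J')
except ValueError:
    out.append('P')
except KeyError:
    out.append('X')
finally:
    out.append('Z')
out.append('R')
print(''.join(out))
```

Execution trace: 'E' (try body) → 'H' (inner try body) → 'L' (inner finally) → 'P' (except ValueError) → 'Z' (finally) → 'R' (after the try/except). Output: EHLPZR

Answer: EHLPZR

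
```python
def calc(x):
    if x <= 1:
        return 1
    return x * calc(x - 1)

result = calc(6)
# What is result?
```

calc(6) = 6 * 5 * 4 * 3 * 2 * 1 = 720

Answer: 720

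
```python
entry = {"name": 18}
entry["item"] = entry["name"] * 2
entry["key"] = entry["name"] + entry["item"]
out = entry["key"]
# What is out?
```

Trace:
`entry = {"name": 18}` → entry = {'name': 18}
`entry["item"] = entry["name"] * 2` → entry = {'name': 18, 'item': 36}
`entry["key"] = entry["name"] + entry["item"]` → entry = {'name': 18, 'item': 36, 'key': 54}
`out = entry["key"]` → out = 54
So out = 54

Answer: 54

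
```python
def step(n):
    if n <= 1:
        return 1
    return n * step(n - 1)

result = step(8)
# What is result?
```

step(8) = 8 * 7 * 6 * 5 * 4 * 3 * 2 * 1 = 40320

Answer: 40320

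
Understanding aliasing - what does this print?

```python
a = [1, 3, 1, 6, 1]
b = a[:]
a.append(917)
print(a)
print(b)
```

Key concept: slice [:] creates copy.
Step by step:
`a = [1, 3, 1, 6, 1]` → a = [1, 3, 1, 6, 1]
`b = a[:]` → b = [1, 3, 1, 6, 1]
`a.append(917)` → a = [1, 3, 1, 6, 1, 917]
`print(a)` → prints [1, 3, 1, 6, 1, 917]
`print(b)` → prints [1, 3, 1, 6, 1]

Answer:
[1, 3, 1, 6, 1, 917]
[1, 3, 1, 6, 1]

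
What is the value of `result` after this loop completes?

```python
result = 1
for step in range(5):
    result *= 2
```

2^5 = 32
`result` takes the values: 1 → 2 → 4 → 8 → 16 → 32

Answer: 32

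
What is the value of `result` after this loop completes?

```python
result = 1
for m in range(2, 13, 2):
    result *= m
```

Product of even numbers 2 to 12
`result` takes the values: 1 → 2 → 8 → 48 → 384 → 3840 → 46080

Answer: 46080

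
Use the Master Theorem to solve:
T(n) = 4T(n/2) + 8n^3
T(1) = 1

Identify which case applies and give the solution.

a=4, b=2, f(n)=8n^3. log_2(4) = 2. Since c=3 > 2 and the regularity condition holds (4(n/2)^3 = (4/2^3)n^3 with 4/2^3 < 1), Case 3 applies: T(n) = Θ(f(n)) = O(n^3).

Answer: O(n^3) - Case 3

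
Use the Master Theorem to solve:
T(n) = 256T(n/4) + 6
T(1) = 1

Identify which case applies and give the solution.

a=256, b=4, f(n)=6. log_4(256) = 4. Since c=0 < 4, Case 1 applies: T(n) = Θ(n^log_b(a)) = O(n^4).

Answer: O(n^4) - Case 1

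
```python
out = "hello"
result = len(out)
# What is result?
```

Trace:
`out = "hello"` → out = 'hello'
`result = len(out)` → result = 5
So result = 5

Answer: 5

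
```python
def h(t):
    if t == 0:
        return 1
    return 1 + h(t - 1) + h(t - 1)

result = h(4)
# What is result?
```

h(t) = 1 + 2·h(t-1), h(0)=1. Closed form: (1+1)·2^4 - 1 = 31.

Answer: 31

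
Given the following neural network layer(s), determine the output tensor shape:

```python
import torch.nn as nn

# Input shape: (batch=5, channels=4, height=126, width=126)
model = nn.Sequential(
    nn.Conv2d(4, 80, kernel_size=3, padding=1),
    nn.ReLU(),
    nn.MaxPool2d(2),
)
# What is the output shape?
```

Input: (5, 4, 126, 126) -> after Conv2d: (5, 80, 126, 126) -> after ReLU: (5, 80, 126, 126) -> Output: (5, 80, 63, 63)

Answer: (5, 80, 63, 63)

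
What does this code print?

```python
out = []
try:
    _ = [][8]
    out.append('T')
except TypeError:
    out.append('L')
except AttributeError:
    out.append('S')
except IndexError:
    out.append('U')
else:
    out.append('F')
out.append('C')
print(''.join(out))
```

Execution trace: 'U' (except IndexError) → 'C' (after the try/except). Output: UC

Answer: UC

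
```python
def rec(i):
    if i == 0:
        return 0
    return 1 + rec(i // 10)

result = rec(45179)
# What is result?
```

Count of digits of 45179: 5

Answer: 5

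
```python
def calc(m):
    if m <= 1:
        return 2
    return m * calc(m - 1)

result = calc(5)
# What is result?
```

calc(5) = 5 * 4 * 3 * 2 * 2 = 240

Answer: 240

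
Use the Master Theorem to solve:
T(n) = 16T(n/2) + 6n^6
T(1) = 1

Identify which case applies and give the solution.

a=16, b=2, f(n)=6n^6. log_2(16) = 4. Since c=6 > 4 and the regularity condition holds (16(n/2)^6 = (16/2^6)n^6 with 16/2^6 < 1), Case 3 applies: T(n) = Θ(f(n)) = O(n^6).

Answer: O(n^6) - Case 3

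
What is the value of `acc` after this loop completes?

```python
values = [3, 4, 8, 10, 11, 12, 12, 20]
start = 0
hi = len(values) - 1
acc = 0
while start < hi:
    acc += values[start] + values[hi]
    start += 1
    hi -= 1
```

Sum of pairs from ends
`acc` takes the values: 0 → 23 → 39 → 59 → 80

Answer: 80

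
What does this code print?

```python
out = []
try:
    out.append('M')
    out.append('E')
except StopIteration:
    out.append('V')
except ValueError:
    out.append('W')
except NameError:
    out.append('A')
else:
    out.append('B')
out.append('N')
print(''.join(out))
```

Execution trace: 'M' (try body) → 'E' (try body, no exception) → 'B' (else) → 'N' (after the try/except). Output: MEBN

Answer: MEBN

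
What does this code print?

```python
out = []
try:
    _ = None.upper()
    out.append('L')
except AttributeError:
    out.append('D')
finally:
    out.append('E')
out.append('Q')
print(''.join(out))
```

Execution trace: 'D' (except AttributeError) → 'E' (finally) → 'Q' (after the try/except). Output: DEQ

Answer: DEQ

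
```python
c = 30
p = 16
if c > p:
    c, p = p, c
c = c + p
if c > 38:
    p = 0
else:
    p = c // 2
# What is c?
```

Trace:
`c = 30` → c = 30
`p = 16` → p = 16
`if c > p: ...` → c > p is True → c = 16; p = 30
`c = c + p` → c = 46
`if c > 38: ...` → c > 38 is True → p = 0
So c = 46

Answer: 46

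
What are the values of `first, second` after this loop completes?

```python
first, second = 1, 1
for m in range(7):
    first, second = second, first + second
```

Fibonacci: after 7 iterations
`first, second` takes the values: (1, 1) → (1, 2) → (2, 3) → (3, 5) → (5, 8) → (8, 13) → (13, 21) → (21, 34)

Answer: 21, 34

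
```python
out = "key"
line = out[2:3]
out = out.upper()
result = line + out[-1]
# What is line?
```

Trace:
`out = "key"` → out = 'key'
`line = out[2:3]` → line = 'y'
`out = out.upper()` → out = 'KEY'
`result = line + out[-1]` → result = 'yY'
So line = 'y'

Answer: 'y'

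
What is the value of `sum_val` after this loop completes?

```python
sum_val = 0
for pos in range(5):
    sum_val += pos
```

Sum of 0 to 4 = 10
`sum_val` takes the values: 0 → 1 → 3 → 6 → 10

Answer: 10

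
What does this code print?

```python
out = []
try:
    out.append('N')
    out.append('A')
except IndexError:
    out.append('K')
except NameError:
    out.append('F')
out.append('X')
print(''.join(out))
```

Execution trace: 'N' (try body) → 'A' (try body, no exception) → 'X' (after the try/except). Output: NAX

Answer: NAX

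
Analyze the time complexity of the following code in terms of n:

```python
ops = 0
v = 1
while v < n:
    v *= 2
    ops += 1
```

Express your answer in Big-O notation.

Each loop level contributes: log n. Multiplying the contributions gives O(log n).

Answer: O(log n)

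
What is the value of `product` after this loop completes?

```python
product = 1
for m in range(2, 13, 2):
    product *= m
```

Product of even numbers 2 to 12
`product` takes the values: 1 → 2 → 8 → 48 → 384 → 3840 → 46080

Answer: 46080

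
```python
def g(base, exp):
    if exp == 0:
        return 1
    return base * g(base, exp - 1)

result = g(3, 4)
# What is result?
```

g(3, 4) = 3 * 3 * 3 * 3 = 81

Answer: 81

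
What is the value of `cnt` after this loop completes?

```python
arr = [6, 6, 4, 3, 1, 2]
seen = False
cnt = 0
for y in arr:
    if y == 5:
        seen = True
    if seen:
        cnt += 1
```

Count elements after first 5 in [6, 6, 4, 3, 1, 2]
`cnt` takes the values: 0

Answer: 0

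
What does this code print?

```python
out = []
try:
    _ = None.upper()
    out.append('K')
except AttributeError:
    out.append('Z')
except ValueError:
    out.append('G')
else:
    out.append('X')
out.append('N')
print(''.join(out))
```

Execution trace: 'Z' (except AttributeError) → 'N' (after the try/except). Output: ZN

Answer: ZN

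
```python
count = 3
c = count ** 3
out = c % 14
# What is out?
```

Trace:
`count = 3` → count = 3
`c = count ** 3` → c = 27
`out = c % 14` → out = 13
So out = 13

Answer: 13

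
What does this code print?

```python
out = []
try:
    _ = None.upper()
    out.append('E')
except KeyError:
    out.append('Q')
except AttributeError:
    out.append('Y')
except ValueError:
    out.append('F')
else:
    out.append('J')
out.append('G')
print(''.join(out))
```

Execution trace: 'Y' (except AttributeError) → 'G' (after the try/except). Output: YG

Answer: YG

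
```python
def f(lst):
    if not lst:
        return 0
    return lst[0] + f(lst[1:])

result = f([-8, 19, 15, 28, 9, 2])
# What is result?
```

(-8) + 19 + 15 + 28 + 9 + 2 + 0 = 65

Answer: 65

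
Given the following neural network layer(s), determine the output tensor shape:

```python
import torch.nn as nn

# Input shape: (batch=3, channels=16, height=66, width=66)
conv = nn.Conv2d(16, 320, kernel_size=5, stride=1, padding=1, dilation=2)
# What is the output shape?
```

Input: (3, 16, 66, 66) -> Output: (3, 320, 60, 60)

Answer: (3, 320, 60, 60)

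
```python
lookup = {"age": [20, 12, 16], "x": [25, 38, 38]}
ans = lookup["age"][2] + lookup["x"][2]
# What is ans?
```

Trace:
`lookup = {"age": [20, 12, 16], "x": [25, 38, 38]}` → lookup = {'age': [20, 12, 16], 'x': [25, 38, 38]}
`ans = lookup["age"][2] + lookup["x"][2]` → ans = 54
So ans = 54

Answer: 54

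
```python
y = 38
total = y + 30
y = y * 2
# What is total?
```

Trace:
`y = 38` → y = 38
`total = y + 30` → total = 68
`y = y * 2` → y = 76
So total = 68

Answer: 68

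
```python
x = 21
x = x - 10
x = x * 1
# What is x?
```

Trace:
`x = 21` → x = 21
`x = x - 10` → x = 11
`x = x * 1` → x = 11
So x = 11

Answer: 11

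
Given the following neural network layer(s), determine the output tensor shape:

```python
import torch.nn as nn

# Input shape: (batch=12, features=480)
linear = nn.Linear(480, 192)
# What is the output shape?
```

Input: (12, 480) -> Output: (12, 192)

Answer: (12, 192)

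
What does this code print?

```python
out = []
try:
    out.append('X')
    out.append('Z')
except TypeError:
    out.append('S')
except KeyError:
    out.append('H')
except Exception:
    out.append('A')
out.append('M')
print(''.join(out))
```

Execution trace: 'X' (try body) → 'Z' (try body, no exception) → 'M' (after the try/except). Output: XZM

Answer: XZM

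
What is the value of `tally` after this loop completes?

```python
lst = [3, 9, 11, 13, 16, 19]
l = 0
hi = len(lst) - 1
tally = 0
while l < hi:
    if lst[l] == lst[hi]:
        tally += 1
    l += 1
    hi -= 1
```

Count matching pairs from ends
`tally` takes the values: 0

Answer: 0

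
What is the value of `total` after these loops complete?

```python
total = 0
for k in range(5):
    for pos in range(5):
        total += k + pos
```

Sum of all k+pos for k,pos in 5x5
`total` takes the values: 0 → 1 → 3 → 6 → 10 → 11 → 13 → 16 → 20 → 25 → 27 → 30 → 34 → 39 → 45 → 48 → 52 → 57 → 63 → 70 → 74 → 79 → 85 → 92 → 100

Answer: 100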